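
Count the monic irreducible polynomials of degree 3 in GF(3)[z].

8

The number of monic irreducibles of degree 3 over GF(3) is (1/3)·Σ_{d∣3} μ(3/d) 3^d.
Divisors of 3: 1, 3; μ(3/d) for each: -1, 1.
Σ = − 3^1 + 3^3 = 24.
N = 24/3 = 8.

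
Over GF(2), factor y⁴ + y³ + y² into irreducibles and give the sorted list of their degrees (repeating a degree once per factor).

Write f(y) = y⁴ + y³ + y².
Roots in GF(2): f(0) = 0 → root; f(1) = 1.
Linear factors from roots: (y).
Complete factorization: f(y) = (y)^2·(y² + y + 1).
Factor degrees with multiplicity: 1 + 1 + 2 = 4.

1, 1, 2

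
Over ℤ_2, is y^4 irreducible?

No

Write f(y) = y^4.
Check for roots in ℤ_2: f(0) = 0 → root; f(1) = 1.
f(0) = 0, so (y) divides f(y); f is reducible.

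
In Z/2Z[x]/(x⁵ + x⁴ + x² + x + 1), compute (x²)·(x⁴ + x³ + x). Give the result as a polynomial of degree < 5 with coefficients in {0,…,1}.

Multiply in Z/2Z[x]: (x²)·(x⁴ + x³ + x) = x⁶ + x⁵ + x³.
Reduce using x⁵ ≡ x⁴ + x² + x + 1 (mod x⁵ + x⁴ + x² + x + 1).
Reduced: x² + x.

x^2 + x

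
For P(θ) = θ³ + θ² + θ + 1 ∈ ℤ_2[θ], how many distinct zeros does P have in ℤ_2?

Evaluate at each of the 2 elements of ℤ_2:
P(0) = 1; P(1) = 0 → root.
Roots: {1}.

1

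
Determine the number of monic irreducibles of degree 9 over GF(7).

The number of monic irreducibles of degree 9 over GF(7) is (1/9)·Σ_{d∣9} μ(9/d) 7^d.
Divisors of 9: 1, 3, 9; μ(9/d) for each: 0, -1, 1.
Σ = − 7^3 + 7^9 = 40353264.
N = 40353264/9 = 4483696.

4483696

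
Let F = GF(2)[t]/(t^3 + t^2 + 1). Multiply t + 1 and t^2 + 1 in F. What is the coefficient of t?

Multiply in GF(2)[t]: (t + 1)·(t^2 + 1) = t^3 + t^2 + t + 1.
Reduce using t^3 ≡ t^2 + 1 (mod t^3 + t^2 + 1).
Reduced: t.

1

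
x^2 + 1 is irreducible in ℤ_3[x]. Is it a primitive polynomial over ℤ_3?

No

Write f(x) = x^2 + 1.
|GF(3^2)^×| = 3^2 − 1 = 8. Prime factorization: 8 = 2^3.
f is primitive ⇔ x has order 8 in GF(3)[x]/(f), i.e. x^(8/q) ≠ 1 for each prime q | 8.
x^(4) mod f = 1
Since x^(4) = 1, the order of x divides 4 < 8; not primitive.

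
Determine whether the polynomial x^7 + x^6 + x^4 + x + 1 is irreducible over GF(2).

Yes

Write g(x) = x^7 + x^6 + x^4 + x + 1.
Check for roots in GF(2): g(0) = 1; g(1) = 1.
No roots, so no linear factors.
Monic irreducibles of degree 2 over GF(2): x^2 + x + 1.
None of them divide g (all give nonzero remainder).
Monic irreducibles of degree 3 over GF(2): x^3 + x + 1, x^3 + x^2 + 1.
None of them divide g (all give nonzero remainder).
No irreducible factor of degree ≤ 3 exists, so g is irreducible over GF(2).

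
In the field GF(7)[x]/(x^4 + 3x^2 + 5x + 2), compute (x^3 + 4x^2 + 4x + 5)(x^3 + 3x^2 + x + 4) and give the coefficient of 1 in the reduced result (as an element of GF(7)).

Multiply in GF(7)[x]: (x^3 + 4x^2 + 4x + 5)·(x^3 + 3x^2 + x + 4) = x^6 + 3x^4 + 4x^3 + 6.
Reduce using x^4 ≡ 4x^2 + 2x + 5 (mod x^4 + 3x^2 + 5x + 2).
Reduced: 6x^3 + 5x^2 + 6.

6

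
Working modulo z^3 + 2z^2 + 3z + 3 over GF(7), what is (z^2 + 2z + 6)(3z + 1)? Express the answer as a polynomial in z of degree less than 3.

Multiply in GF(7)[z]: (z^2 + 2z + 6)·(3z + 1) = 3z^3 + 6z + 6.
Reduce using z^3 ≡ 5z^2 + 4z + 4 (mod z^3 + 2z^2 + 3z + 3).
Reduced: z^2 + 4z + 4.

z^2 + 4z + 4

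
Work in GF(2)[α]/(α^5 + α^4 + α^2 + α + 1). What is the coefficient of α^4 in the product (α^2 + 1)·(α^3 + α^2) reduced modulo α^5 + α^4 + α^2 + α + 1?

0

Multiply in GF(2)[α]: (α^2 + 1)·(α^3 + α^2) = α^5 + α^4 + α^3 + α^2.
Reduce using α^5 ≡ α^4 + α^2 + α + 1 (mod α^5 + α^4 + α^2 + α + 1).
Reduced: α^3 + α + 1.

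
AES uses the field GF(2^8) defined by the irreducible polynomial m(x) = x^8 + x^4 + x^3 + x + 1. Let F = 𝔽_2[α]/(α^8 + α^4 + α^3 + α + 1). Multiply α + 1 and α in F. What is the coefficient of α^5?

Multiply in 𝔽_2[α]: (α + 1)·(α) = α^2 + α.
Reduced: α^2 + α.

0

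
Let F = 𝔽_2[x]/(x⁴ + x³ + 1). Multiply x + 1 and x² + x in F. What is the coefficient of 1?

0

Multiply in 𝔽_2[x]: (x + 1)·(x² + x) = x³ + x.
Reduced: x³ + x.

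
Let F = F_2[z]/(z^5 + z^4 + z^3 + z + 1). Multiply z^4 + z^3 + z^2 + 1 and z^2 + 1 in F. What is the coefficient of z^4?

Multiply in F_2[z]: (z^4 + z^3 + z^2 + 1)·(z^2 + 1) = z^6 + z^5 + z^3 + 1.
Reduce using z^5 ≡ z^4 + z^3 + z + 1 (mod z^5 + z^4 + z^3 + z + 1).
Reduced: z^4 + z^3 + z^2 + z + 1.

1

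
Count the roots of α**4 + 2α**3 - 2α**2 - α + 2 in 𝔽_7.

2

Write h(α) = α**4 + 2α**3 - 2α**2 - α + 2.
Evaluate at each of the 7 elements of 𝔽_7:
h(0) = 2; h(1) = 2; h(2) = 3; h(3) = 4; h(4) = 0 → root; h(5) = 3; h(6) = 0 → root.
Roots: {4, 6}.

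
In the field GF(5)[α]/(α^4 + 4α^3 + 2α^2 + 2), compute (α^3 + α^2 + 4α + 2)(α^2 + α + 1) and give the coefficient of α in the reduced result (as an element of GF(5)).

4

Multiply in GF(5)[α]: (α^3 + α^2 + 4α + 2)·(α^2 + α + 1) = α^5 + 2α^4 + α^3 + 2α^2 + α + 2.
Reduce using α^4 ≡ α^3 + 3α^2 + 3 (mod α^4 + 4α^3 + 2α^2 + 2).
Reduced: 2α^3 + α^2 + 4α + 1.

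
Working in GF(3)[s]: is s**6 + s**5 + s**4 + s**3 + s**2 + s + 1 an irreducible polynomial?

Yes

Write f(s) = s**6 + s**5 + s**4 + s**3 + s**2 + s + 1.
Check for roots in GF(3): f(0) = 1; f(1) = 1; f(2) = 1.
No roots, so no linear factors.
Monic irreducibles of degree 2 over GF(3): s**2 + 1, s**2 + s - 1, s**2 - s - 1.
None of them divide f (all give nonzero remainder).
Degree-3 irreducible divisors: test the 8 monic irreducibles of degree 3 over GF(3).
None of them divide f (all give nonzero remainder).
No irreducible factor of degree ≤ 3 exists, so f is irreducible over GF(3).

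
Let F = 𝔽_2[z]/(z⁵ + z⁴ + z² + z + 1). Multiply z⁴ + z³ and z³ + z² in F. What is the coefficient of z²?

0

Multiply in 𝔽_2[z]: (z⁴ + z³)·(z³ + z²) = z⁷ + z⁵.
Reduce using z⁵ ≡ z⁴ + z² + z + 1 (mod z⁵ + z⁴ + z² + z + 1).
Reduced: z⁴ + z.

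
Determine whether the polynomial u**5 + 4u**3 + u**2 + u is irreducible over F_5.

No

Write f(u) = u**5 + 4u**3 + u**2 + u.
Check for roots in F_5: f(0) = 0 → root; f(1) = 2; f(2) = 0 → root; f(3) = 3; f(4) = 0 → root.
f(0) = 0, so (u) divides f(u); f is reducible.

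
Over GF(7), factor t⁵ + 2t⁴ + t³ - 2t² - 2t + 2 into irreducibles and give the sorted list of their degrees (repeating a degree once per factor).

2, 3

Write f(t) = t⁵ + 2t⁴ + t³ - 2t² - 2t + 2.
Complete factorization: f(t) = (t² + 2)·(t³ + 2t² - t + 1).
Factor degrees with multiplicity: 2 + 3 = 5.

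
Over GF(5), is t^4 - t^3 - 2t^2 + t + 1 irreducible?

No

Write m(t) = t^4 - t^3 - 2t^2 + t + 1.
Check for roots in GF(5): m(0) = 1; m(1) = 0 → root; m(2) = 3; m(3) = 0 → root; m(4) = 0 → root.
m(1) = 0, so (t − 1) divides m(t); m is reducible.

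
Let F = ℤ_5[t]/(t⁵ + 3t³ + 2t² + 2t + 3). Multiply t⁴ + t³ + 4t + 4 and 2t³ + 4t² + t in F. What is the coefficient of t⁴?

2

Multiply in ℤ_5[t]: (t⁴ + t³ + 4t + 4)·(2t³ + 4t² + t) = 2t⁷ + t⁶ + 4t⁴ + 4t³ + 4t.
Reduce using t⁵ ≡ 2t³ + 3t² + 3t + 2 (mod t⁵ + 3t³ + 2t² + 2t + 3).
Reduced: 2t⁴ + t³ + 4t² + 3t + 3.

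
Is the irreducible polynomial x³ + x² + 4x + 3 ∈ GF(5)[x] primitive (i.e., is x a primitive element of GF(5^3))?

Yes

Write f(x) = x³ + x² + 4x + 3.
|GF(5^3)^×| = 5^3 − 1 = 124. Prime factorization: 124 = 2^2·31.
f is primitive ⇔ x has order 124 in GF(5)[x]/(f), i.e. x^(124/q) ≠ 1 for each prime q | 124.
x^(62) mod f = 4.
x^(4) mod f = 2x² + x + 3.
None equal 1, so x has full order 124; f is primitive.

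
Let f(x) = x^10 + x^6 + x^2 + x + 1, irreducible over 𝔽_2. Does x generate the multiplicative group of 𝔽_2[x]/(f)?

No

|GF(2^10)^×| = 2^10 − 1 = 1023. Prime factorization: 1023 = 3·11·31.
f is primitive ⇔ x has order 1023 in GF(2)[x]/(f), i.e. x^(1023/q) ≠ 1 for each prime q | 1023.
x^(341) mod f = 1
x^(93) mod f = x^9 + x^8 + x^7 + x^4 + x^3 + x^2.
x^(33) mod f = x^7 + x^6 + x^5 + x^4 + x^2 + x.
Since x^(341) = 1, the order of x divides 341 < 1023; not primitive.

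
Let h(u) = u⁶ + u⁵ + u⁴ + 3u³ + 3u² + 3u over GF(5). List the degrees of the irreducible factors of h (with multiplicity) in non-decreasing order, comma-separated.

Roots in GF(5): h(0) = 0 → root; h(1) = 2; h(2) = 4; h(3) = 0 → root; h(4) = 3.
Linear factors from roots: (u), (u + 2).
Complete factorization: h(u) = (u)·(u + 2)·(u² + u + 1)·(u² + 3u + 4).
Factor degrees with multiplicity: 1 + 1 + 2 + 2 = 6.

1, 1, 2, 2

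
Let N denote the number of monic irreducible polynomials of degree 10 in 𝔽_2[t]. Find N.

99

By the necklace-counting formula, N_2(10) = (1/10) Σ_{d|10} μ(10/d)·2^d.
Divisors of 10: 1, 2, 5, 10; μ(10/d) for each: 1, -1, -1, 1.
Σ = 2^1 − 2^2 − 2^5 + 2^10 = 990.
N = 990/10 = 99.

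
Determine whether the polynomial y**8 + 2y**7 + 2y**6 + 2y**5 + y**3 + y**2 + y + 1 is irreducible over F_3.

Write g(y) = y**8 + 2y**7 + 2y**6 + 2y**5 + y**3 + y**2 + y + 1.
Check for roots in F_3: g(0) = 1; g(1) = 2; g(2) = 2.
No roots, so no linear factors.
Monic irreducibles of degree 2 over GF(3): y**2 + 1, y**2 + y + 2, y**2 + 2y + 2.
None of them divide g (all give nonzero remainder).
Degree-3 irreducible divisors: test the 8 monic irreducibles of degree 3 over GF(3).
None of them divide g (all give nonzero remainder).
Degree-4 irreducible divisors: test the 18 monic irreducibles of degree 4 over GF(3).
None of them divide g (all give nonzero remainder).
No irreducible factor of degree ≤ 4 exists, so g is irreducible over GF(3).

Yes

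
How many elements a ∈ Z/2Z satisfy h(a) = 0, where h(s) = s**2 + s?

Evaluate at each of the 2 elements of Z/2Z:
h(0) = 0 → root; h(1) = 0 → root.
Roots: {0, 1}.

2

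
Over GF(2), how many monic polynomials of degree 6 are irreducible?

By the necklace-counting formula, N_2(6) = (1/6) Σ_{d|6} μ(6/d)·2^d.
Divisors of 6: 1, 2, 3, 6; μ(6/d) for each: 1, -1, -1, 1.
Σ = 2^1 − 2^2 − 2^3 + 2^6 = 54.
N = 54/6 = 9.

9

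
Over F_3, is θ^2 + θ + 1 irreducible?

No

Write P(θ) = θ^2 + θ + 1.
Check for roots in F_3: P(0) = 1; P(1) = 0 → root; P(2) = 1.
P(1) = 0, so (θ − 1) divides P(θ); P is reducible.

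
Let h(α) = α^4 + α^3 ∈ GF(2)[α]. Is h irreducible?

Check for roots in GF(2): h(0) = 0 → root; h(1) = 0 → root.
h(0) = 0, so (α) divides h(α); h is reducible.

No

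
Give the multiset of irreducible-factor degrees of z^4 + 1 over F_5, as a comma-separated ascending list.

Write f(z) = z^4 + 1.
Roots in F_5: f(0) = 1; f(1) = 2; f(2) = 2; f(3) = 2; f(4) = 2.
Complete factorization: f(z) = (z^2 + 2)·(z^2 - 2).
Factor degrees with multiplicity: 2 + 2 = 4.

2, 2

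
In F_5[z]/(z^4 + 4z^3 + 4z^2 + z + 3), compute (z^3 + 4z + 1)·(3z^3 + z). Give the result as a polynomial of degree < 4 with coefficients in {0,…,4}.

2z^3 + z^2 + 3z + 3

Multiply in F_5[z]: (z^3 + 4z + 1)·(3z^3 + z) = 3z^6 + 3z^4 + 3z^3 + 4z^2 + z.
Reduce using z^4 ≡ z^3 + z^2 + 4z + 2 (mod z^4 + 4z^3 + 4z^2 + z + 3).
Reduced: 2z^3 + z^2 + 3z + 3.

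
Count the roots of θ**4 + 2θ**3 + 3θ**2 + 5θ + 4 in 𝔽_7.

Write g(θ) = θ**4 + 2θ**3 + 3θ**2 + 5θ + 4.
Evaluate at each of the 7 elements of 𝔽_7:
g(0) = 4; g(1) = 1; g(2) = 2; g(3) = 6; g(4) = 1; g(5) = 6; g(6) = 1.
No element is a root.

0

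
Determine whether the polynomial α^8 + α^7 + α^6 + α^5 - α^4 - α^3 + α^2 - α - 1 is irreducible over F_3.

No

Write g(α) = α^8 + α^7 + α^6 + α^5 - α^4 - α^3 + α^2 - α - 1.
Check for roots in F_3: g(0) = 2; g(1) = 1; g(2) = 1.
No roots, so no linear factors.
Monic irreducibles of degree 2 over GF(3): α^2 + 1, α^2 + α - 1, α^2 - α - 1.
α^2 + 1 divides g: g(α) = (α^2 + 1)·(α^6 + α^5 - α^2 - α - 1).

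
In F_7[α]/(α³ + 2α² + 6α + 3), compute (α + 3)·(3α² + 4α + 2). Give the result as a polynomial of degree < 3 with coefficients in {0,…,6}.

3α + 4

Multiply in F_7[α]: (α + 3)·(3α² + 4α + 2) = 3α³ + 6α² + 6.
Reduce using α³ ≡ 5α² + α + 4 (mod α³ + 2α² + 6α + 3).
Reduced: 3α + 4.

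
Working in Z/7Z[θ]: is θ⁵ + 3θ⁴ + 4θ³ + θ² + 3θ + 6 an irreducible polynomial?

Yes

Write g(θ) = θ⁵ + 3θ⁴ + 4θ³ + θ² + 3θ + 6.
Check for roots in Z/7Z: g(0) = 6; g(1) = 4; g(2) = 2; g(3) = 2; g(4) = 3; g(5) = 2; g(6) = 2.
No roots, so no linear factors.
Degree-2 irreducible divisors: test the 21 monic irreducibles of degree 2 over GF(7).
None of them divide g (all give nonzero remainder).
No irreducible factor of degree ≤ 2 exists, so g is irreducible over GF(7).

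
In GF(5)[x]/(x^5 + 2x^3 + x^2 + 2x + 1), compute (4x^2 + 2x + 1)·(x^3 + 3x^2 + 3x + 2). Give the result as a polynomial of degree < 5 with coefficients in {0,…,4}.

Multiply in GF(5)[x]: (4x^2 + 2x + 1)·(x^3 + 3x^2 + 3x + 2) = 4x^5 + 4x^4 + 4x^3 + 2x^2 + 2x + 2.
Reduce using x^5 ≡ 3x^3 + 4x^2 + 3x + 4 (mod x^5 + 2x^3 + x^2 + 2x + 1).
Reduced: 4x^4 + x^3 + 3x^2 + 4x + 3.

4x^4 + x^3 + 3x^2 + 4x + 3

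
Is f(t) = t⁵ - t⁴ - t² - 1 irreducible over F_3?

Yes

Check for roots in F_3: f(0) = 2; f(1) = 1; f(2) = 2.
No roots, so no linear factors.
Monic irreducibles of degree 2 over GF(3): t² + 1, t² + t - 1, t² - t - 1.
None of them divide f (all give nonzero remainder).
No irreducible factor of degree ≤ 2 exists, so f is irreducible over GF(3).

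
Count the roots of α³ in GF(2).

1

Write P(α) = α³.
Evaluate at each of the 2 elements of GF(2):
P(0) = 0 → root; P(1) = 1.
Roots: {0}.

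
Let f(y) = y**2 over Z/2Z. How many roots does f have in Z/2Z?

1

Evaluate at each of the 2 elements of Z/2Z:
f(0) = 0 → root; f(1) = 1.
Roots: {0}.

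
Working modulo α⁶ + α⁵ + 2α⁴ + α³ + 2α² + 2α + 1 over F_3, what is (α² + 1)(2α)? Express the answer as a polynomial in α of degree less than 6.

Multiply in F_3[α]: (α² + 1)·(2α) = 2α³ + 2α.
Reduced: 2α³ + 2α.

2α^3 + 2α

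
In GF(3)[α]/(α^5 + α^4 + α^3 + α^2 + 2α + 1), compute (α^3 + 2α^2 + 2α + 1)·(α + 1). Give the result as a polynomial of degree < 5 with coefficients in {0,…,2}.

Multiply in GF(3)[α]: (α^3 + 2α^2 + 2α + 1)·(α + 1) = α^4 + α^2 + 1.
Reduced: α^4 + α^2 + 1.

α^4 + α^2 + 1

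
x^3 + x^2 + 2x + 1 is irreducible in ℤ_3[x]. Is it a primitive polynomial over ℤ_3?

Write f(x) = x^3 + x^2 + 2x + 1.
|GF(3^3)^×| = 3^3 − 1 = 26. Prime factorization: 26 = 2·13.
f is primitive ⇔ x has order 26 in GF(3)[x]/(f), i.e. x^(26/q) ≠ 1 for each prime q | 26.
x^(13) mod f = 2.
x^(2) mod f = x^2.
None equal 1, so x has full order 26; f is primitive.

Yes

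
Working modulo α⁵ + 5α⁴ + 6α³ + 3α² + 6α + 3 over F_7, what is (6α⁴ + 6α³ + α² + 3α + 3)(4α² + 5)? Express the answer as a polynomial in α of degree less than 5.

6α^4 + α + 2

Multiply in F_7[α]: (6α⁴ + 6α³ + α² + 3α + 3)·(4α² + 5) = 3α⁶ + 3α⁵ + 6α⁴ + 3α² + α + 1.
Reduce using α⁵ ≡ 2α⁴ + α³ + 4α² + α + 4 (mod α⁵ + 5α⁴ + 6α³ + 3α² + 6α + 3).
Reduced: 6α⁴ + α + 2.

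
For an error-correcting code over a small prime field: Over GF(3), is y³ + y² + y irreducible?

No

Write g(y) = y³ + y² + y.
Check for roots in GF(3): g(0) = 0 → root; g(1) = 0 → root; g(2) = 2.
g(0) = 0, so (y) divides g(y); g is reducible.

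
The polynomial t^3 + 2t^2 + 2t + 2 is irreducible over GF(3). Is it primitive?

Write f(t) = t^3 + 2t^2 + 2t + 2.
|GF(3^3)^×| = 3^3 − 1 = 26. Prime factorization: 26 = 2·13.
f is primitive ⇔ t has order 26 in GF(3)[t]/(f), i.e. t^(26/q) ≠ 1 for each prime q | 26.
t^(13) mod f = 1
t^(2) mod f = t^2.
Since t^(13) = 1, the order of t divides 13 < 26; not primitive.

No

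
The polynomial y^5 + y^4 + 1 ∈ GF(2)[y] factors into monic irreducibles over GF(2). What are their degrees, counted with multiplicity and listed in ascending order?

Write f(y) = y^5 + y^4 + 1.
Roots in GF(2): f(0) = 1; f(1) = 1.
Complete factorization: f(y) = (y^2 + y + 1)·(y^3 + y + 1).
Factor degrees with multiplicity: 2 + 3 = 5.

2, 3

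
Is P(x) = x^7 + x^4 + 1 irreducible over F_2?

Check for roots in F_2: P(0) = 1; P(1) = 1.
No roots, so no linear factors.
Monic irreducibles of degree 2 over GF(2): x^2 + x + 1.
None of them divide P (all give nonzero remainder).
Monic irreducibles of degree 3 over GF(2): x^3 + x + 1, x^3 + x^2 + 1.
None of them divide P (all give nonzero remainder).
No irreducible factor of degree ≤ 3 exists, so P is irreducible over GF(2).

Yes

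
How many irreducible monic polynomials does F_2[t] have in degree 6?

Gauss's count: N_{2}(6) = (1/6) Σ_{d|6} μ(6/d)·2^d.
Divisors of 6: 1, 2, 3, 6; μ(6/d) for each: 1, -1, -1, 1.
Σ = 2^1 − 2^2 − 2^3 + 2^6 = 54.
N = 54/6 = 9.

9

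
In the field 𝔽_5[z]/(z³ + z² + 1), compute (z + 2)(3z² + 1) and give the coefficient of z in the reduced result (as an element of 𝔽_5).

Multiply in 𝔽_5[z]: (z + 2)·(3z² + 1) = 3z³ + z² + z + 2.
Reduce using z³ ≡ 4z² + 4 (mod z³ + z² + 1).
Reduced: 3z² + z + 4.

1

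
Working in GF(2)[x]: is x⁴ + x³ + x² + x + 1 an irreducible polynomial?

Write h(x) = x⁴ + x³ + x² + x + 1.
Check for roots in GF(2): h(0) = 1; h(1) = 1.
No roots, so no linear factors.
Monic irreducibles of degree 2 over GF(2): x² + x + 1.
None of them divide h (all give nonzero remainder).
No irreducible factor of degree ≤ 2 exists, so h is irreducible over GF(2).

Yes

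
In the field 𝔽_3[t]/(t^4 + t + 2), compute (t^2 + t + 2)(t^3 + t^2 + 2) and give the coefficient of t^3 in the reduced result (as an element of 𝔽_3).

0

Multiply in 𝔽_3[t]: (t^2 + t + 2)·(t^3 + t^2 + 2) = t^5 + 2t^4 + t^2 + 2t + 1.
Reduce using t^4 ≡ 2t + 1 (mod t^4 + t + 2).
Reduced: t.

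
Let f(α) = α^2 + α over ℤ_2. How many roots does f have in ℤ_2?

2

Evaluate at each of the 2 elements of ℤ_2:
f(0) = 0 → root; f(1) = 0 → root.
Roots: {0, 1}.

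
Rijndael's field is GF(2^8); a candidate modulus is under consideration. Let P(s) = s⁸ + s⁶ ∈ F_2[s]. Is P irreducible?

Check for roots in F_2: P(0) = 0 → root; P(1) = 0 → root.
P(0) = 0, so (s) divides P(s); P is reducible.

No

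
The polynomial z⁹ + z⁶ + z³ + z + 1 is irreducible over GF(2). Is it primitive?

No

Write f(z) = z⁹ + z⁶ + z³ + z + 1.
|GF(2^9)^×| = 2^9 − 1 = 511. Prime factorization: 511 = 7·73.
f is primitive ⇔ z has order 511 in GF(2)[z]/(f), i.e. z^(511/q) ≠ 1 for each prime q | 511.
z^(73) mod f = 1
z^(7) mod f = z⁷.
Since z^(73) = 1, the order of z divides 73 < 511; not primitive.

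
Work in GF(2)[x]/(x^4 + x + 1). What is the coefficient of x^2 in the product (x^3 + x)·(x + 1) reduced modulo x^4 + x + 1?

1

Multiply in GF(2)[x]: (x^3 + x)·(x + 1) = x^4 + x^3 + x^2 + x.
Reduce using x^4 ≡ x + 1 (mod x^4 + x + 1).
Reduced: x^3 + x^2 + 1.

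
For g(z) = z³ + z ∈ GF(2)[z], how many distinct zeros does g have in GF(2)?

Evaluate at each of the 2 elements of GF(2):
g(0) = 0 → root; g(1) = 0 → root.
Roots: {0, 1}.

2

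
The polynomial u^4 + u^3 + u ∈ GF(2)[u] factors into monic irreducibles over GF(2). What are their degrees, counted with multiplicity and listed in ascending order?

Write h(u) = u^4 + u^3 + u.
Roots in GF(2): h(0) = 0 → root; h(1) = 1.
Linear factors from roots: (u).
Complete factorization: h(u) = (u)·(u^3 + u^2 + 1).
Factor degrees with multiplicity: 1 + 3 = 4.

1, 3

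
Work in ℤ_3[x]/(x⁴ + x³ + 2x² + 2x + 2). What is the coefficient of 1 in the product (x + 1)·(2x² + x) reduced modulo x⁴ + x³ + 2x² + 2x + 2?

0

Multiply in ℤ_3[x]: (x + 1)·(2x² + x) = 2x³ + x.
Reduced: 2x³ + x.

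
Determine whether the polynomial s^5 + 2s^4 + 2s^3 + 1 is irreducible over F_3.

No

Write g(s) = s^5 + 2s^4 + 2s^3 + 1.
Check for roots in F_3: g(0) = 1; g(1) = 0 → root; g(2) = 0 → root.
g(1) = 0, so (s − 1) divides g(s); g is reducible.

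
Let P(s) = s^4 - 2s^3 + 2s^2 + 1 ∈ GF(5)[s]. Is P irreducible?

Yes

Check for roots in GF(5): P(0) = 1; P(1) = 2; P(2) = 4; P(3) = 1; P(4) = 1.
No roots, so no linear factors.
Degree-2 irreducible divisors: test the 10 monic irreducibles of degree 2 over GF(5).
None of them divide P (all give nonzero remainder).
No irreducible factor of degree ≤ 2 exists, so P is irreducible over GF(5).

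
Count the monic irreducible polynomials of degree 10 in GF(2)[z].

x^(2^10) − x is the product of all monic irreducibles of degree dividing 10; Möbius inversion gives N = (1/10) Σ μ(10/d)·2^d.
Divisors of 10: 1, 2, 5, 10; μ(10/d) for each: 1, -1, -1, 1.
Σ = 2^1 − 2^2 − 2^5 + 2^10 = 990.
N = 990/10 = 99.

99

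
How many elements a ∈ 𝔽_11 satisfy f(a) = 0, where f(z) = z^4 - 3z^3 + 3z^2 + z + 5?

Evaluate at each of the 11 elements of 𝔽_11:
f(0) = 5; f(1) = 7; f(2) = 0 → root; f(3) = 2; f(4) = 0 → root; f(5) = 5; f(6) = 8; f(7) = 2; f(8) = 4; f(9) = 0 → root; f(10) = 0 → root.
Roots: {2, 4, 9, 10}.

4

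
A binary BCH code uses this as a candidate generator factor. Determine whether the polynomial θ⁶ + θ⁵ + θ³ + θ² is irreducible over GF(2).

No

Write g(θ) = θ⁶ + θ⁵ + θ³ + θ².
Check for roots in GF(2): g(0) = 0 → root; g(1) = 0 → root.
g(0) = 0, so (θ) divides g(θ); g is reducible.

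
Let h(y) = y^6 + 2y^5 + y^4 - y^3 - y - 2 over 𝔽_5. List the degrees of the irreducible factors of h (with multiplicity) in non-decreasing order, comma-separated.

1, 1, 2, 2

Roots in 𝔽_5: h(0) = 3; h(1) = 0 → root; h(2) = 2; h(3) = 4; h(4) = 0 → root.
Linear factors from roots: (y - 1), (y + 1).
Complete factorization: h(y) = (y + 1)·(y - 1)·(y^2 - 2)·(y^2 + 2y - 1).
Factor degrees with multiplicity: 1 + 1 + 2 + 2 = 6.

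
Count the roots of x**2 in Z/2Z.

1

Write h(x) = x**2.
Evaluate at each of the 2 elements of Z/2Z:
h(0) = 0 → root; h(1) = 1.
Roots: {0}.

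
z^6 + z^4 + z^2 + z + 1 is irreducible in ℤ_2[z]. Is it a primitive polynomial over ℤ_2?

No

Write f(z) = z^6 + z^4 + z^2 + z + 1.
|GF(2^6)^×| = 2^6 − 1 = 63. Prime factorization: 63 = 3^2·7.
f is primitive ⇔ z has order 63 in GF(2)[z]/(f), i.e. z^(63/q) ≠ 1 for each prime q | 63.
z^(21) mod f = 1
z^(9) mod f = z^4 + z^2 + z.
Since z^(21) = 1, the order of z divides 21 < 63; not primitive.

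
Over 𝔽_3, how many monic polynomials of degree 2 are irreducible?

3

Gauss's count: N_{3}(2) = (1/2) Σ_{d|2} μ(2/d)·3^d.
Divisors of 2: 1, 2; μ(2/d) for each: -1, 1.
Σ = − 3^1 + 3^2 = 6.
N = 6/2 = 3.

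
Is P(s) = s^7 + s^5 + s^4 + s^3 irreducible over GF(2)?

Check for roots in GF(2): P(0) = 0 → root; P(1) = 0 → root.
P(0) = 0, so (s) divides P(s); P is reducible.

No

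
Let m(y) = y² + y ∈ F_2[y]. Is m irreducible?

No

Check for roots in F_2: m(0) = 0 → root; m(1) = 0 → root.
m(0) = 0, so (y) divides m(y); m is reducible.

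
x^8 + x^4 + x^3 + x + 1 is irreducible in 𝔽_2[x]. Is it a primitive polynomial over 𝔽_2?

No

Write f(x) = x^8 + x^4 + x^3 + x + 1.
|GF(2^8)^×| = 2^8 − 1 = 255. Prime factorization: 255 = 3·5·17.
f is primitive ⇔ x has order 255 in GF(2)[x]/(f), i.e. x^(255/q) ≠ 1 for each prime q | 255.
x^(85) mod f = x^7 + x^5 + x^4 + x^3 + x^2 + 1.
x^(51) mod f = 1
x^(15) mod f = x^5 + x^3 + x^2 + x + 1.
Since x^(51) = 1, the order of x divides 51 < 255; not primitive.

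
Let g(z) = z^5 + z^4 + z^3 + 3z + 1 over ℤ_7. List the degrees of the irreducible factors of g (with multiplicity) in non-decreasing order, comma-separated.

Linear factors from roots: (z + 6), (z + 5).
Complete factorization: g(z) = (z + 5)·(z + 6)·(z^3 + 4z^2 + 4z + 4).
Factor degrees with multiplicity: 1 + 1 + 3 = 5.

1, 1, 3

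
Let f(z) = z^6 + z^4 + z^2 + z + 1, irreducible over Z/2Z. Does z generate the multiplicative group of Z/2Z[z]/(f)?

No

|GF(2^6)^×| = 2^6 − 1 = 63. Prime factorization: 63 = 3^2·7.
f is primitive ⇔ z has order 63 in GF(2)[z]/(f), i.e. z^(63/q) ≠ 1 for each prime q | 63.
z^(21) mod f = 1
z^(9) mod f = z^4 + z^2 + z.
Since z^(21) = 1, the order of z divides 21 < 63; not primitive.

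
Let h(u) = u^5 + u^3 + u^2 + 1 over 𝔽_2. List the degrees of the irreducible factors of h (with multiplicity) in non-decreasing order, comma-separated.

Roots in 𝔽_2: h(0) = 1; h(1) = 0 → root.
Linear factors from roots: (u + 1).
Complete factorization: h(u) = (u + 1)^3·(u^2 + u + 1).
Factor degrees with multiplicity: 1 + 1 + 1 + 2 = 5.

1, 1, 1, 2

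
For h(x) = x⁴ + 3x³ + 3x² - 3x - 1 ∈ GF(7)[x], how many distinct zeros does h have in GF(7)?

1

Evaluate at each of the 7 elements of GF(7):
h(0) = 6; h(1) = 3; h(2) = 3; h(3) = 4; h(4) = 0 → root; h(5) = 2; h(6) = 3.
Roots: {4}.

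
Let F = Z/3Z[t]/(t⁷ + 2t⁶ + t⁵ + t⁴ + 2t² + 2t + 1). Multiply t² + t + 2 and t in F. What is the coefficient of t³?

Multiply in Z/3Z[t]: (t² + t + 2)·(t) = t³ + t² + 2t.
Reduced: t³ + t² + 2t.

1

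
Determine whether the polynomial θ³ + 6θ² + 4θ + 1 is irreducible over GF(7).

Yes

Write m(θ) = θ³ + 6θ² + 4θ + 1.
Check for roots in GF(7): m(0) = 1; m(1) = 5; m(2) = 6; m(3) = 3; m(4) = 2; m(5) = 2; m(6) = 2.
No roots. A degree-3 polynomial over a field with no linear factor is irreducible.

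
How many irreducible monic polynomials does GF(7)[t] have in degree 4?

Gauss's count: N_{7}(4) = (1/4) Σ_{d|4} μ(4/d)·7^d.
Divisors of 4: 1, 2, 4; μ(4/d) for each: 0, -1, 1.
Σ = − 7^2 + 7^4 = 2352.
N = 2352/4 = 588.

588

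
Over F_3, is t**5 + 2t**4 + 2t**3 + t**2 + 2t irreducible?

No

Write P(t) = t**5 + 2t**4 + 2t**3 + t**2 + 2t.
Check for roots in F_3: P(0) = 0 → root; P(1) = 2; P(2) = 1.
P(0) = 0, so (t) divides P(t); P is reducible.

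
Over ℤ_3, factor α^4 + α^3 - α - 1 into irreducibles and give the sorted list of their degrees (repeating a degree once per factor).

1, 1, 1, 1

Write g(α) = α^4 + α^3 - α - 1.
Roots in ℤ_3: g(0) = 2; g(1) = 0 → root; g(2) = 0 → root.
Linear factors from roots: (α - 1), (α + 1).
Complete factorization: g(α) = (α + 1)·(α - 1)^3.
Factor degrees with multiplicity: 1 + 1 + 1 + 1 = 4.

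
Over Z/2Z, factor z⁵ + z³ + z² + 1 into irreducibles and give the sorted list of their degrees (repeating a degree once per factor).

Write g(z) = z⁵ + z³ + z² + 1.
Roots in Z/2Z: g(0) = 1; g(1) = 0 → root.
Linear factors from roots: (z + 1).
Complete factorization: g(z) = (z + 1)^3·(z² + z + 1).
Factor degrees with multiplicity: 1 + 1 + 1 + 2 = 5.

1, 1, 1, 2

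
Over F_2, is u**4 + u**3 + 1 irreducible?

Yes

Write h(u) = u**4 + u**3 + 1.
Check for roots in F_2: h(0) = 1; h(1) = 1.
No roots, so no linear factors.
Monic irreducibles of degree 2 over GF(2): u**2 + u + 1.
None of them divide h (all give nonzero remainder).
No irreducible factor of degree ≤ 2 exists, so h is irreducible over GF(2).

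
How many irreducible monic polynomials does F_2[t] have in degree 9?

56

The number of monic irreducibles of degree 9 over GF(2) is (1/9)·Σ_{d∣9} μ(9/d) 2^d.
Divisors of 9: 1, 3, 9; μ(9/d) for each: 0, -1, 1.
Σ = − 2^3 + 2^9 = 504.
N = 504/9 = 56.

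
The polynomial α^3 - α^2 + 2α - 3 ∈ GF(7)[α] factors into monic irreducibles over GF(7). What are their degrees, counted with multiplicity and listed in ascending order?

Write g(α) = α^3 - α^2 + 2α - 3.
Linear factors from roots: (α - 3), (α + 1).
Complete factorization: g(α) = (α - 3)·(α + 1)^2.
Factor degrees with multiplicity: 1 + 1 + 1 = 3.

1, 1, 1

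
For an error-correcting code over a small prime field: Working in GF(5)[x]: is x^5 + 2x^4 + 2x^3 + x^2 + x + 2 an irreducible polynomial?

Yes

Write P(x) = x^5 + 2x^4 + 2x^3 + x^2 + x + 2.
Check for roots in GF(5): P(0) = 2; P(1) = 4; P(2) = 3; P(3) = 3; P(4) = 1.
No roots, so no linear factors.
Degree-2 irreducible divisors: test the 10 monic irreducibles of degree 2 over GF(5).
None of them divide P (all give nonzero remainder).
No irreducible factor of degree ≤ 2 exists, so P is irreducible over GF(5).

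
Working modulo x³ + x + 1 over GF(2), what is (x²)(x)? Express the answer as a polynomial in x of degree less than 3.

Multiply in GF(2)[x]: (x²)·(x) = x³.
Reduce using x³ ≡ x + 1 (mod x³ + x + 1).
Reduced: x + 1.

x + 1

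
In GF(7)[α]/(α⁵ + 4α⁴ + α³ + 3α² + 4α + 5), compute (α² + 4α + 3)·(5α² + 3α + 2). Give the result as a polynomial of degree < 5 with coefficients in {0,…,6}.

Multiply in GF(7)[α]: (α² + 4α + 3)·(5α² + 3α + 2) = 5α⁴ + 2α³ + α² + 3α + 6.
Reduced: 5α⁴ + 2α³ + α² + 3α + 6.

5α^4 + 2α^3 + α^2 + 3α + 6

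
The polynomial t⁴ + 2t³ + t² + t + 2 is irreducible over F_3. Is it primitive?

Yes

Write f(t) = t⁴ + 2t³ + t² + t + 2.
|GF(3^4)^×| = 3^4 − 1 = 80. Prime factorization: 80 = 2^4·5.
f is primitive ⇔ t has order 80 in GF(3)[t]/(f), i.e. t^(80/q) ≠ 1 for each prime q | 80.
t^(40) mod f = 2.
t^(16) mod f = t³ + 1.
None equal 1, so t has full order 80; f is primitive.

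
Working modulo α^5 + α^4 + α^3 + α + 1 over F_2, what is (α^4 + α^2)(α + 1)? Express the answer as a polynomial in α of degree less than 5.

Multiply in F_2[α]: (α^4 + α^2)·(α + 1) = α^5 + α^4 + α^3 + α^2.
Reduce using α^5 ≡ α^4 + α^3 + α + 1 (mod α^5 + α^4 + α^3 + α + 1).
Reduced: α^2 + α + 1.

α^2 + α + 1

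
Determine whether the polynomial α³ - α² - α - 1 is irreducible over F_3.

Write g(α) = α³ - α² - α - 1.
Check for roots in F_3: g(0) = 2; g(1) = 1; g(2) = 1.
No roots. A degree-3 polynomial over a field with no linear factor is irreducible.

Yes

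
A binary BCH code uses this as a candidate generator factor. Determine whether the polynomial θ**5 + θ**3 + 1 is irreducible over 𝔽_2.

Yes

Write m(θ) = θ**5 + θ**3 + 1.
Check for roots in 𝔽_2: m(0) = 1; m(1) = 1.
No roots, so no linear factors.
Monic irreducibles of degree 2 over GF(2): θ**2 + θ + 1.
None of them divide m (all give nonzero remainder).
No irreducible factor of degree ≤ 2 exists, so m is irreducible over GF(2).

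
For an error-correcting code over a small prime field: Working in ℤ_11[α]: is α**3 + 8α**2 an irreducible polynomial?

Write h(α) = α**3 + 8α**2.
Check each element of ℤ_11 for a root: h(0)=0, h(1)=9, h(2)=7, h(3)=0, h(4)=5, h(5)=6, h(6)=9, h(7)=9, h(8)=1, h(9)=2, h(10)=7.
h(0) = 0, so (α) divides h(α); h is reducible.

No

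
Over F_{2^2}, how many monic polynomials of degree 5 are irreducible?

204

The number of monic irreducibles of degree 5 over GF(4) is (1/5)·Σ_{d∣5} μ(5/d) 4^d.
Divisors of 5: 1, 5; μ(5/d) for each: -1, 1.
Σ = − 4^1 + 4^5 = 1020.
N = 1020/5 = 204.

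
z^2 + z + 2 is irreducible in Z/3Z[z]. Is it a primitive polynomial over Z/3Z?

Yes

Write f(z) = z^2 + z + 2.
|GF(3^2)^×| = 3^2 − 1 = 8. Prime factorization: 8 = 2^3.
f is primitive ⇔ z has order 8 in GF(3)[z]/(f), i.e. z^(8/q) ≠ 1 for each prime q | 8.
z^(4) mod f = 2.
None equal 1, so z has full order 8; f is primitive.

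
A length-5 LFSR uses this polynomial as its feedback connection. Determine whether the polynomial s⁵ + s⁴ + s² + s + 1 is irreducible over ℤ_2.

Write P(s) = s⁵ + s⁴ + s² + s + 1.
Check for roots in ℤ_2: P(0) = 1; P(1) = 1.
No roots, so no linear factors.
Monic irreducibles of degree 2 over GF(2): s² + s + 1.
None of them divide P (all give nonzero remainder).
No irreducible factor of degree ≤ 2 exists, so P is irreducible over GF(2).

Yes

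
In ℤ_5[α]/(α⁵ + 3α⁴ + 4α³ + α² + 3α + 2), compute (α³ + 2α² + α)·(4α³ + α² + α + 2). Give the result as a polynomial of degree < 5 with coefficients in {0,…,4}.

3α^3 + α^2 + 3α + 1

Multiply in ℤ_5[α]: (α³ + 2α² + α)·(4α³ + α² + α + 2) = 4α⁶ + 4α⁵ + 2α⁴ + 2α.
Reduce using α⁵ ≡ 2α⁴ + α³ + 4α² + 2α + 3 (mod α⁵ + 3α⁴ + 4α³ + α² + 3α + 2).
Reduced: 3α³ + α² + 3α + 1.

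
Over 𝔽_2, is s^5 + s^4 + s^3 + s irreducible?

No

Write h(s) = s^5 + s^4 + s^3 + s.
Check for roots in 𝔽_2: h(0) = 0 → root; h(1) = 0 → root.
h(0) = 0, so (s) divides h(s); h is reducible.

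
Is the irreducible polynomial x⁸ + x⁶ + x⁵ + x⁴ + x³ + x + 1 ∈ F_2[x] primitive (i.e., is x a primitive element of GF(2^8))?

Write f(x) = x⁸ + x⁶ + x⁵ + x⁴ + x³ + x + 1.
|GF(2^8)^×| = 2^8 − 1 = 255. Prime factorization: 255 = 3·5·17.
f is primitive ⇔ x has order 255 in GF(2)[x]/(f), i.e. x^(255/q) ≠ 1 for each prime q | 255.
x^(85) mod f = 1
x^(51) mod f = x⁶ + x⁵ + x⁴ + x³.
x^(15) mod f = x⁷ + x⁵ + x⁴ + x³ + x².
Since x^(85) = 1, the order of x divides 85 < 255; not primitive.

No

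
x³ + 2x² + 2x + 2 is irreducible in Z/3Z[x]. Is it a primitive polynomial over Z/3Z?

Write f(x) = x³ + 2x² + 2x + 2.
|GF(3^3)^×| = 3^3 − 1 = 26. Prime factorization: 26 = 2·13.
f is primitive ⇔ x has order 26 in GF(3)[x]/(f), i.e. x^(26/q) ≠ 1 for each prime q | 26.
x^(13) mod f = 1
x^(2) mod f = x².
Since x^(13) = 1, the order of x divides 13 < 26; not primitive.

No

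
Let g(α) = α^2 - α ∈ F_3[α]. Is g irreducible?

Check for roots in F_3: g(0) = 0 → root; g(1) = 0 → root; g(2) = 2.
g(0) = 0, so (α) divides g(α); g is reducible.

No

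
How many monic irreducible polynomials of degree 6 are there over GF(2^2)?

670

x^(4^6) − x is the product of all monic irreducibles of degree dividing 6; Möbius inversion gives N = (1/6) Σ μ(6/d)·4^d.
Divisors of 6: 1, 2, 3, 6; μ(6/d) for each: 1, -1, -1, 1.
Σ = 4^1 − 4^2 − 4^3 + 4^6 = 4020.
N = 4020/6 = 670.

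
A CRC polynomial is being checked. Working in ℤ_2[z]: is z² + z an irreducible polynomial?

No

Write g(z) = z² + z.
Check for roots in ℤ_2: g(0) = 0 → root; g(1) = 0 → root.
g(0) = 0, so (z) divides g(z); g is reducible.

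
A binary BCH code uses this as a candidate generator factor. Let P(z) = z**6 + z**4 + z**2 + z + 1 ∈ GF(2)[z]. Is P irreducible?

Yes

Check for roots in GF(2): P(0) = 1; P(1) = 1.
No roots, so no linear factors.
Monic irreducibles of degree 2 over GF(2): z**2 + z + 1.
None of them divide P (all give nonzero remainder).
Monic irreducibles of degree 3 over GF(2): z**3 + z + 1, z**3 + z**2 + 1.
None of them divide P (all give nonzero remainder).
No irreducible factor of degree ≤ 3 exists, so P is irreducible over GF(2).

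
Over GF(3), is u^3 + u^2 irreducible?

No

Write h(u) = u^3 + u^2.
Check for roots in GF(3): h(0) = 0 → root; h(1) = 2; h(2) = 0 → root.
h(0) = 0, so (u) divides h(u); h is reducible.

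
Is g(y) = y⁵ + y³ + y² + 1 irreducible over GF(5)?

Check for roots in GF(5): g(0) = 1; g(1) = 4; g(2) = 0 → root; g(3) = 0 → root; g(4) = 0 → root.
g(2) = 0, so (y − 2) divides g(y); g is reducible.

No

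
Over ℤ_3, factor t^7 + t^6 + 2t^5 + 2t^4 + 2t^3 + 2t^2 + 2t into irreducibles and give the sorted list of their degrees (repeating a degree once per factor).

1, 1, 2, 3

Write g(t) = t^7 + t^6 + 2t^5 + 2t^4 + 2t^3 + 2t^2 + 2t.
Roots in ℤ_3: g(0) = 0 → root; g(1) = 0 → root; g(2) = 1.
Linear factors from roots: (t), (t + 2).
Complete factorization: g(t) = (t)·(t + 2)·(t^2 + 2t + 2)·(t^3 + 2t + 2).
Factor degrees with multiplicity: 1 + 1 + 2 + 3 = 7.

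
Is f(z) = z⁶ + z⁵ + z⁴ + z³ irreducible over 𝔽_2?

No

Check for roots in 𝔽_2: f(0) = 0 → root; f(1) = 0 → root.
f(0) = 0, so (z) divides f(z); f is reducible.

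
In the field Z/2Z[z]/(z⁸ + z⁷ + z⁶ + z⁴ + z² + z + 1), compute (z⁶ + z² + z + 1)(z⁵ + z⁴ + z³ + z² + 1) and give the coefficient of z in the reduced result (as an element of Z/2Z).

0

Multiply in Z/2Z[z]: (z⁶ + z² + z + 1)·(z⁵ + z⁴ + z³ + z² + 1) = z¹¹ + z¹⁰ + z⁹ + z⁸ + z⁷ + z⁶ + z⁵ + z⁴ + z + 1.
Reduce using z⁸ ≡ z⁷ + z⁶ + z⁴ + z² + z + 1 (mod z⁸ + z⁷ + z⁶ + z⁴ + z² + z + 1).
Reduced: z⁷ + z⁴ + z³ + z².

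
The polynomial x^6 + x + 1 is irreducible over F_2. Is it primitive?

Write f(x) = x^6 + x + 1.
|GF(2^6)^×| = 2^6 − 1 = 63. Prime factorization: 63 = 3^2·7.
f is primitive ⇔ x has order 63 in GF(2)[x]/(f), i.e. x^(63/q) ≠ 1 for each prime q | 63.
x^(21) mod f = x^5 + x^4 + x^3 + x + 1.
x^(9) mod f = x^4 + x^3.
None equal 1, so x has full order 63; f is primitive.

Yes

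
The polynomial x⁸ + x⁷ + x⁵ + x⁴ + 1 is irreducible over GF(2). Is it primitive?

No

Write f(x) = x⁸ + x⁷ + x⁵ + x⁴ + 1.
|GF(2^8)^×| = 2^8 − 1 = 255. Prime factorization: 255 = 3·5·17.
f is primitive ⇔ x has order 255 in GF(2)[x]/(f), i.e. x^(255/q) ≠ 1 for each prime q | 255.
x^(85) mod f = x⁷ + x⁶ + x³ + x² + 1.
x^(51) mod f = 1
x^(15) mod f = x⁵ + x⁴ + x + 1.
Since x^(51) = 1, the order of x divides 51 < 255; not primitive.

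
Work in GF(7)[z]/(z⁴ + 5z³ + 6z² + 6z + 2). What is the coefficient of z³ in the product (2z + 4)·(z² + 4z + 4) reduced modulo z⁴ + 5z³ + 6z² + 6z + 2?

2

Multiply in GF(7)[z]: (2z + 4)·(z² + 4z + 4) = 2z³ + 5z² + 3z + 2.
Reduced: 2z³ + 5z² + 3z + 2.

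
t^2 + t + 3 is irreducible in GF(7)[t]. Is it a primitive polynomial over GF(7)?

Write f(t) = t^2 + t + 3.
|GF(7^2)^×| = 7^2 − 1 = 48. Prime factorization: 48 = 2^4·3.
f is primitive ⇔ t has order 48 in GF(7)[t]/(f), i.e. t^(48/q) ≠ 1 for each prime q | 48.
t^(24) mod f = 6.
t^(16) mod f = 2.
None equal 1, so t has full order 48; f is primitive.

Yes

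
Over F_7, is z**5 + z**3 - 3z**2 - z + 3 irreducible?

Yes

Write g(z) = z**5 + z**3 - 3z**2 - z + 3.
Check for roots in F_7: g(0) = 3; g(1) = 1; g(2) = 1; g(3) = 5; g(4) = 3; g(5) = 2; g(6) = 6.
No roots, so no linear factors.
Degree-2 irreducible divisors: test the 21 monic irreducibles of degree 2 over GF(7).
None of them divide g (all give nonzero remainder).
No irreducible factor of degree ≤ 2 exists, so g is irreducible over GF(7).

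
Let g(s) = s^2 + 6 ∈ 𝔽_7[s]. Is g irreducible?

Check for roots in 𝔽_7: g(0) = 6; g(1) = 0 → root; g(2) = 3; g(3) = 1; g(4) = 1; g(5) = 3; g(6) = 0 → root.
g(1) = 0, so (s − 1) divides g(s); g is reducible.

No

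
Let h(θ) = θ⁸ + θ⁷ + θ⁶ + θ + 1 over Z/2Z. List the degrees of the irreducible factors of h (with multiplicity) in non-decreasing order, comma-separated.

8

Roots in Z/2Z: h(0) = 1; h(1) = 1.
Complete factorization: h(θ) = (θ⁸ + θ⁷ + θ⁶ + θ + 1).
Factor degrees with multiplicity: 8 = 8.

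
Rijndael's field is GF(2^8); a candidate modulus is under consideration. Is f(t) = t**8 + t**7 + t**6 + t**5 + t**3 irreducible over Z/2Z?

No

Check for roots in Z/2Z: f(0) = 0 → root; f(1) = 1.
f(0) = 0, so (t) divides f(t); f is reducible.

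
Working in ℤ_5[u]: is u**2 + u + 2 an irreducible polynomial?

Write g(u) = u**2 + u + 2.
Check for roots in ℤ_5: g(0) = 2; g(1) = 4; g(2) = 3; g(3) = 4; g(4) = 2.
No roots. A degree-2 polynomial over a field with no linear factor is irreducible.

Yes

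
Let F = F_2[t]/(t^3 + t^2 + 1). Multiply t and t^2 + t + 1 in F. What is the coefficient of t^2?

Multiply in F_2[t]: (t)·(t^2 + t + 1) = t^3 + t^2 + t.
Reduce using t^3 ≡ t^2 + 1 (mod t^3 + t^2 + 1).
Reduced: t + 1.

0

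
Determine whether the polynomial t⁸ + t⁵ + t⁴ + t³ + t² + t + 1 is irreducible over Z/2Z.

Yes

Write P(t) = t⁸ + t⁵ + t⁴ + t³ + t² + t + 1.
Check for roots in Z/2Z: P(0) = 1; P(1) = 1.
No roots, so no linear factors.
Monic irreducibles of degree 2 over GF(2): t² + t + 1.
None of them divide P (all give nonzero remainder).
Monic irreducibles of degree 3 over GF(2): t³ + t + 1, t³ + t² + 1.
None of them divide P (all give nonzero remainder).
Monic irreducibles of degree 4 over GF(2): t⁴ + t + 1, t⁴ + t³ + 1, t⁴ + t³ + t² + t + 1.
None of them divide P (all give nonzero remainder).
No irreducible factor of degree ≤ 4 exists, so P is irreducible over GF(2).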